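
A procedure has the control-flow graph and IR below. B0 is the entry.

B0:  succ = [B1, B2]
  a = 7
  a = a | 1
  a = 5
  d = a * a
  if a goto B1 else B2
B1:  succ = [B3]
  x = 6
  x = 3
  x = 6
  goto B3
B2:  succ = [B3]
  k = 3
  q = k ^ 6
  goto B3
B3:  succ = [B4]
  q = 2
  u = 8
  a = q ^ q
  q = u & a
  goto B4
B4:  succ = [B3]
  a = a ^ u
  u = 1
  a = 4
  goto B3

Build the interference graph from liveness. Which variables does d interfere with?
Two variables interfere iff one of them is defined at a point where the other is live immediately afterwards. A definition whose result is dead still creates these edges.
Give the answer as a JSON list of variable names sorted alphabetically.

Per-block:
  B0: {a,d} / ∅
  B1: {x} / ∅
  B2: {k,q} / ∅
  B3: {a,q,u} / ∅
  B4: {a,u} / {a,u}

Liveness:
  live B0: ∅→∅
  live B1: ∅→∅
  live B2: ∅→∅
  live B3: ∅→{a,u}
  live B4: {a,u}→∅

Interfere edges:
  a↔{d,q,u}
  d↔{a}
  k↔∅
  q↔{a,u}
  u↔{a,q}
  x↔∅

N(d) = ["a"]

Answer: ["a"]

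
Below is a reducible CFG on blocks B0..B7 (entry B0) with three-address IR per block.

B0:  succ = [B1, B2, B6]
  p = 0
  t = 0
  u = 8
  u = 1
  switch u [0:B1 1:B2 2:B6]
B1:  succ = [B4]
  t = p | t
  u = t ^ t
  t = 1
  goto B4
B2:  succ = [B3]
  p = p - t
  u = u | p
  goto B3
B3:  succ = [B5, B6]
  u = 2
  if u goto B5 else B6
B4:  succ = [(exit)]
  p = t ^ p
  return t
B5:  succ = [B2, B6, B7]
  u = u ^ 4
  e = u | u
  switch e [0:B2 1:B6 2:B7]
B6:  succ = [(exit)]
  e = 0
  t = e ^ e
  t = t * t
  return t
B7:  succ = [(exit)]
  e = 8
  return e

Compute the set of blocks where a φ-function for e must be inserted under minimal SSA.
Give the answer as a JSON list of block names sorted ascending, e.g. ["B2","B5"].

idom tree: B1←B0 B2←B0 B3←B2 B4←B1 B5←B3 B6←B0 B7←B5
Dom∩ at merges:
  B2: preds {B0,B5}: {B0} ∩ {B0,B2,B3,B5} = {B0}; idom=B0
  B6: preds {B0,B3,B5}: {B0} ∩ {B0,B2,B3} ∩ {B0,B2,B3,B5} = {B0}; idom=B0

DF derivation:
  B2←B0: walk · to B0
  B2←B5: walk B5→B3→B2 to B0
  B6←B0: walk · to B0
  B6←B3: walk B3→B2 to B0
  B6←B5: walk B5→B3→B2 to B0
  DF(B0)=∅
  DF(B1)=∅
  DF(B2)={B2,B6}
  DF(B3)={B2,B6}
  DF(B4)=∅
  DF(B5)={B2,B6}
  DF(B6)=∅
  DF(B7)=∅

φ for e: defs {B5,B6,B7}
  DF⁺ = {B2,B6}

Answer: ["B2", "B6"]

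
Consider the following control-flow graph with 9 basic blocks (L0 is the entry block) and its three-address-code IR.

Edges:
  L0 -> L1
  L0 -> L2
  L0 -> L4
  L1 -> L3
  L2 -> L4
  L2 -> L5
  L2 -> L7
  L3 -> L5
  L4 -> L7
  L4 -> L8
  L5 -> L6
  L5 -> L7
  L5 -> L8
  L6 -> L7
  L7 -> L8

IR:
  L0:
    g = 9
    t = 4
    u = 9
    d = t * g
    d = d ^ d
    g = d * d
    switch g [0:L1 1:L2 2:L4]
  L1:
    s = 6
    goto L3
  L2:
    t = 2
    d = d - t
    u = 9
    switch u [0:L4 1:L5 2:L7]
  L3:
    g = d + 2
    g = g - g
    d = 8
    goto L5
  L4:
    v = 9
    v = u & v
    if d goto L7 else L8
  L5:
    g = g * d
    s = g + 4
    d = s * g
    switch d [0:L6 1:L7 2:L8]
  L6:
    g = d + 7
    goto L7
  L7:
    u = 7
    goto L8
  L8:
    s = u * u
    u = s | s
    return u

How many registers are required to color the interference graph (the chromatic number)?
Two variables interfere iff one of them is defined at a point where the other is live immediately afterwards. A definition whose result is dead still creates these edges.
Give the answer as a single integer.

Answer: 4

Analysis:
def/use:
  L0: def={d,g,t,u} ue=∅
  L1: def={s} ue=∅
  L2: def={d,t,u} ue={d}
  L3: def={d,g} ue={d}
  L4: def={v} ue={d,u}
  L5: def={d,g,s} ue={d,g}
  L6: def={g} ue={d}
  L7: def={u} ue=∅
  L8: def={s,u} ue={u}

Liveness:
  L0 li=∅ lo={d,g,u}
  L1 li={d,u} lo={d,u}
  L2 li={d,g} lo={d,g,u}
  L3 li={d,u} lo={d,g,u}
  L4 li={d,u} lo={u}
  L5 li={d,g,u} lo={d,u}
  L6 li={d} lo=∅
  L7 li=∅ lo={u}
  L8 li={u} lo=∅

Conflict graph:
  d — {g,s,t,u,v}
  g — {d,s,t,u}
  s — {d,g,u}
  t — {d,g,u}
  u — {d,g,s,t,v}
  v — {d,u}

Registers:
  {d,g,s,u} pairwise interfere (4-clique) ⇒ χ ≥ 4
  4-colouring: c0={d}  c1={u}  c2={g,v}  c3={s,t}
  χ = 4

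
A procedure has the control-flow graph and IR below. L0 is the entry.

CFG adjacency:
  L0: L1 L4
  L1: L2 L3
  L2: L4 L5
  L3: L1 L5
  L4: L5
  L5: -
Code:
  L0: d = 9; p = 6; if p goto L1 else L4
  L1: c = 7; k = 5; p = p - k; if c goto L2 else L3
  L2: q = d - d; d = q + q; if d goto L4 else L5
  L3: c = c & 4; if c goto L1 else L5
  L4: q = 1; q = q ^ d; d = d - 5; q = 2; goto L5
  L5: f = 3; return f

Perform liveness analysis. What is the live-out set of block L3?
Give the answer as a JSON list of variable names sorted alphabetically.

Per-block:
  L0 def {d,p} use ∅
  L1 def {c,k,p} use {p}
  L2 def {d,q} use {d}
  L3 def {c} use {c}
  L4 def {d,q} use {d}
  L5 def {f} use ∅

Liveness:
  L0: in=∅ out={d,p}
  L1: in={d,p} out={c,d,p}
  L2: in={d} out={d}
  L3: in={c,d,p} out={d,p}
  L4: in={d} out=∅
  L5: in=∅ out=∅

live-out(L3) = ["d", "p"]

Answer: ["d", "p"]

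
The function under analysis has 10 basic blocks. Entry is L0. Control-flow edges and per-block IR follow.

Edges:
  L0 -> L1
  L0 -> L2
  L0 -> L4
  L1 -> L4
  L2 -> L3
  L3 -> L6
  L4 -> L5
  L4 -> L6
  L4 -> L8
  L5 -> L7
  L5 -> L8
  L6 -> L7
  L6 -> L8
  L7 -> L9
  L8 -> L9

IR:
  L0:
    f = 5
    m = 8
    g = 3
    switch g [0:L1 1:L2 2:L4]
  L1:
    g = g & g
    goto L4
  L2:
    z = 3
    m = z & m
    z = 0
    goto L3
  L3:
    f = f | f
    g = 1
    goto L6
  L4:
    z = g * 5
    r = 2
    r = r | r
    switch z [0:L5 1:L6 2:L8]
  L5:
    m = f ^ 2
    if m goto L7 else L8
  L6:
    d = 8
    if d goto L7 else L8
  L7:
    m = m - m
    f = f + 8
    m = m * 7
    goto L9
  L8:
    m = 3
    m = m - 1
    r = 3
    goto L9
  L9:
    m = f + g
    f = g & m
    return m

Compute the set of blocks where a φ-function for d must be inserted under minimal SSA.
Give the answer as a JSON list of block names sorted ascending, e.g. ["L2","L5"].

idom tree: L1←L0 L2←L0 L3←L2 L4←L0 L5←L4 L6←L0 L7←L0 L8←L0 L9←L0
Dom∩ at merges:
  L4: preds {L0,L1}: {L0} ∩ {L0,L1} = {L0}; idom=L0
  L6: preds {L3,L4}: {L0,L2,L3} ∩ {L0,L4} = {L0}; idom=L0
  L7: preds {L5,L6}: {L0,L4,L5} ∩ {L0,L6} = {L0}; idom=L0
  L8: preds {L4,L5,L6}: {L0,L4} ∩ {L0,L4,L5} ∩ {L0,L6} = {L0}; idom=L0
  L9: preds {L7,L8}: {L0,L7} ∩ {L0,L8} = {L0}; idom=L0

DF walk-up:
  L4←L0: walk · to L0
  L4←L1: walk L1 to L0
  L6←L3: walk L3→L2 to L0
  L6←L4: walk L4 to L0
  L7←L5: walk L5→L4 to L0
  L7←L6: walk L6 to L0
  L8←L4: walk L4 to L0
  L8←L5: walk L5→L4 to L0
  L8←L6: walk L6 to L0
  L9←L7: walk L7 to L0
  L9←L8: walk L8 to L0
  L0: DF=∅
  L1: DF={L4}
  L2: DF={L6}
  L3: DF={L6}
  L4: DF={L6,L7,L8}
  L5: DF={L7,L8}
  L6: DF={L7,L8}
  L7: DF={L9}
  L8: DF={L9}
  L9: DF=∅

φ for d: defs {L6}
  DF⁺ = {L7,L8,L9}

Answer: ["L7", "L8", "L9"]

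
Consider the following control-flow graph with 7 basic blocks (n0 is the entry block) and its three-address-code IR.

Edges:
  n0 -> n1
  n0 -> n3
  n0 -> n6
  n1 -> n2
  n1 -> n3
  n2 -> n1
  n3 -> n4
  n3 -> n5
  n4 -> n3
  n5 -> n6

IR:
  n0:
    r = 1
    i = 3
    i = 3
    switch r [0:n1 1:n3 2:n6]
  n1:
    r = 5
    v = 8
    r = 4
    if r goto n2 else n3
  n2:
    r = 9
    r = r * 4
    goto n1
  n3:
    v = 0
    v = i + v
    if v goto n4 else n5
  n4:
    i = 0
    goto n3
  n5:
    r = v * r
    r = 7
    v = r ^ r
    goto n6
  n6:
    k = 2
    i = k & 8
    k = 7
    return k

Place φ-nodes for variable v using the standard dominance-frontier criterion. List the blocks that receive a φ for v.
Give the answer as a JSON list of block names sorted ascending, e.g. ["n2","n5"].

idom tree: n1←n0 n2←n1 n3←n0 n4←n3 n5←n3 n6←n0
Join-block Dom:
  n1: preds {n0,n2}: {n0} ∩ {n0,n1,n2} = {n0}; idom=n0
  n3: preds {n0,n1,n4}: {n0} ∩ {n0,n1} ∩ {n0,n3,n4} = {n0}; idom=n0
  n6: preds {n0,n5}: {n0} ∩ {n0,n3,n5} = {n0}; idom=n0

Frontier:
  join n1 pred n0: · stop@n0
  join n1 pred n2: n2→n1 stop@n0
  join n3 pred n0: · stop@n0
  join n3 pred n1: n1 stop@n0
  join n3 pred n4: n4→n3 stop@n0
  join n6 pred n0: · stop@n0
  join n6 pred n5: n5→n3 stop@n0
  n0 → ∅
  n1 → {n1,n3}
  n2 → {n1}
  n3 → {n3,n6}
  n4 → {n3}
  n5 → {n6}
  n6 → ∅

φ for v: defs {n1,n3,n5}
  DF⁺ = {n1,n3,n6}

Answer: ["n1", "n3", "n6"]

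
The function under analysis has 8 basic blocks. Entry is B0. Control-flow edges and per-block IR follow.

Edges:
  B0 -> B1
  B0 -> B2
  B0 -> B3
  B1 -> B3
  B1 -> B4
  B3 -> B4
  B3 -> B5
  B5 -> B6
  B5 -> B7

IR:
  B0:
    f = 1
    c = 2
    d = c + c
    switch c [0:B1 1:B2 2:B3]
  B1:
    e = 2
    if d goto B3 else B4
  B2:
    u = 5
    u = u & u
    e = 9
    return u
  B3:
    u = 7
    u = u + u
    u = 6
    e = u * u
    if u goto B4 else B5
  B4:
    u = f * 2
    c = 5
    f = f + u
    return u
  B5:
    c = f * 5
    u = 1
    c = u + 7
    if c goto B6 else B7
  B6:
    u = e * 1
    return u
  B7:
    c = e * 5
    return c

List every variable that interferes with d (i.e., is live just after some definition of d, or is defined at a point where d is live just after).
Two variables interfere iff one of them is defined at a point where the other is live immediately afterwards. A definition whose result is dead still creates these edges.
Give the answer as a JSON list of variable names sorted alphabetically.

Per-block:
  B0: {c,d,f} / ∅
  B1: {e} / {d}
  B2: {e,u} / ∅
  B3: {e,u} / ∅
  B4: {c,f,u} / {f}
  B5: {c,u} / {f}
  B6: {u} / {e}
  B7: {c} / {e}

Backward fixpoint:
  B0: in=∅ out={d,f}
  B1: in={d,f} out={f}
  B2: in=∅ out=∅
  B3: in={f} out={e,f}
  B4: in={f} out=∅
  B5: in={e,f} out={e}
  B6: in={e} out=∅
  B7: in={e} out=∅

Interfere edges:
  c↔{d,e,f,u}
  d↔{c,e,f}
  e↔{c,d,f,u}
  f↔{c,d,e,u}
  u↔{c,e,f}

N(d) = ["c", "e", "f"]

Answer: ["c", "e", "f"]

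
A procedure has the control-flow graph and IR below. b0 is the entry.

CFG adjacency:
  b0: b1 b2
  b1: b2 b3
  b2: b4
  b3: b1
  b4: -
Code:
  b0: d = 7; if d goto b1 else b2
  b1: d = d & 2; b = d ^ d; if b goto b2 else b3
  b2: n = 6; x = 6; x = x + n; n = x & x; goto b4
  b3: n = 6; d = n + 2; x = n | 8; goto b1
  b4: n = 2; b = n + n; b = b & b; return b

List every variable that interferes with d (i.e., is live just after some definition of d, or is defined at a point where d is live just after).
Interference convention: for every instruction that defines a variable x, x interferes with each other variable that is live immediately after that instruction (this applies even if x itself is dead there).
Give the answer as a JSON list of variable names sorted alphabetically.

def/use:
  b0: def={d} ue=∅
  b1: def={b,d} ue={d}
  b2: def={n,x} ue=∅
  b3: def={d,n,x} ue=∅
  b4: def={b,n} ue=∅

Liveness:
  b0: in=∅ out={d}
  b1: in={d} out=∅
  b2: in=∅ out=∅
  b3: in=∅ out={d}
  b4: in=∅ out=∅

Interfere edges:
  b: ∅
  d: {n,x}
  n: {d,x}
  x: {d,n}

N(d) = ["n", "x"]

Answer: ["n", "x"]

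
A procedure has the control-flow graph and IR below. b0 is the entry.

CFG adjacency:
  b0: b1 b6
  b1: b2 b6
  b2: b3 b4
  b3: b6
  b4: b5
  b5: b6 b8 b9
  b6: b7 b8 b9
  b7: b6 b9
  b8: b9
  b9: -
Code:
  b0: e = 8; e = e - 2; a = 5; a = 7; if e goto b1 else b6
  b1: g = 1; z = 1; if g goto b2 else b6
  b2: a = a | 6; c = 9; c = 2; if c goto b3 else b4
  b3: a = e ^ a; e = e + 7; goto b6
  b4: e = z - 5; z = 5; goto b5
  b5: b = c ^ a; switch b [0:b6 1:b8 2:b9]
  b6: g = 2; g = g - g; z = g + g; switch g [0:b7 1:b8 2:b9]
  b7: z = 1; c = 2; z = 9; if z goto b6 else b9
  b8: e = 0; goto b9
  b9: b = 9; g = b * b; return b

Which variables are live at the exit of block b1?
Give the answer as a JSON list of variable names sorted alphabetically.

def/use:
  b0: {a,e} / ∅
  b1: {g,z} / ∅
  b2: {a,c} / {a}
  b3: {a,e} / {a,e}
  b4: {e,z} / {z}
  b5: {b} / {a,c}
  b6: {g,z} / ∅
  b7: {c,z} / ∅
  b8: {e} / ∅
  b9: {b,g} / ∅

Backward fixpoint:
  b0: in=∅ out={a,e}
  b1: in={a,e} out={a,e,z}
  b2: in={a,e,z} out={a,c,e,z}
  b3: in={a,e} out=∅
  b4: in={a,c,z} out={a,c}
  b5: in={a,c} out=∅
  b6: in=∅ out=∅
  b7: in=∅ out=∅
  b8: in=∅ out=∅
  b9: in=∅ out=∅

live-out(b1) = ["a", "e", "z"]

Answer: ["a", "e", "z"]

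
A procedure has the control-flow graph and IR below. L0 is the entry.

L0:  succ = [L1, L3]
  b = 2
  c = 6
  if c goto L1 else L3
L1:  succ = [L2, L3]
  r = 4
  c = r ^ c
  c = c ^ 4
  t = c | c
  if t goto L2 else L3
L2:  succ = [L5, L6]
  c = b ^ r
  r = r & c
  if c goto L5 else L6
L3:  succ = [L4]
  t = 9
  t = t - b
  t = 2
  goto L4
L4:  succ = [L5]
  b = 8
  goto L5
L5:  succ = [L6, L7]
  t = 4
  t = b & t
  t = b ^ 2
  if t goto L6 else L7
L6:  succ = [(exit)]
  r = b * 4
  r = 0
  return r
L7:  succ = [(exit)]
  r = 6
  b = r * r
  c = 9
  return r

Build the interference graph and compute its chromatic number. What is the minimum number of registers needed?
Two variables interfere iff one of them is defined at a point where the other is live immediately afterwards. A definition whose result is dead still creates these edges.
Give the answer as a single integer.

Answer: 3

Working:
def/use:
  L0: {b,c} / ∅
  L1: {c,r,t} / {c}
  L2: {c,r} / {b,r}
  L3: {t} / {b}
  L4: {b} / ∅
  L5: {t} / {b}
  L6: {r} / {b}
  L7: {b,c,r} / ∅

Backward fixpoint:
  L0: in=∅ out={b,c}
  L1: in={b,c} out={b,r}
  L2: in={b,r} out={b}
  L3: in={b} out=∅
  L4: in=∅ out={b}
  L5: in={b} out={b}
  L6: in={b} out=∅
  L7: in=∅ out=∅

Interfere edges:
  b: {c,r,t}
  c: {b,r}
  r: {b,c,t}
  t: {b,r}

Chromatic number:
  {b,c,r} pairwise interfere (3-clique) ⇒ χ ≥ 3
  assign b→r0 c→r2 r→r1 t→r2 — no edge inside a register ⇒ χ ≤ 3
  χ = 3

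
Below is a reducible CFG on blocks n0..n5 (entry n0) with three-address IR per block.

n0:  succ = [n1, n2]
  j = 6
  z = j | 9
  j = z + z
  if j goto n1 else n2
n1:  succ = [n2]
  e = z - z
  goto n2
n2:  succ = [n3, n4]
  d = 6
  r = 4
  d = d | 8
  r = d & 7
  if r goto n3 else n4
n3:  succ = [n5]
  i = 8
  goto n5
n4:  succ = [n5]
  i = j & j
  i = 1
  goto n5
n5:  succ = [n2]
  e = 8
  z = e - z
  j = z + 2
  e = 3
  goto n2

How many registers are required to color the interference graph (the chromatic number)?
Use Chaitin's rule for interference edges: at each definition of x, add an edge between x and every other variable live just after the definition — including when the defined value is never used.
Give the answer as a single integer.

Block summaries:
  n0: def={j,z} ue=∅
  n1: def={e} ue={z}
  n2: def={d,r} ue=∅
  n3: def={i} ue=∅
  n4: def={i} ue={j}
  n5: def={e,j,z} ue={z}

Liveness:
  n0: in=∅ out={j,z}
  n1: in={j,z} out={j,z}
  n2: in={j,z} out={j,z}
  n3: in={z} out={z}
  n4: in={j,z} out={z}
  n5: in={z} out={j,z}

Interference:
  d↔{j,r,z}
  e↔{j,z}
  i↔{z}
  j↔{d,e,r,z}
  r↔{d,j,z}
  z↔{d,e,i,j,r}

Chromatic number:
  clique {d,j,r,z} ⇒ need ≥ 4
  assign d→r2 e→r2 i→r1 j→r1 r→r3 z→r0 — no edge inside a register ⇒ χ ≤ 4
  χ = 4

Answer: 4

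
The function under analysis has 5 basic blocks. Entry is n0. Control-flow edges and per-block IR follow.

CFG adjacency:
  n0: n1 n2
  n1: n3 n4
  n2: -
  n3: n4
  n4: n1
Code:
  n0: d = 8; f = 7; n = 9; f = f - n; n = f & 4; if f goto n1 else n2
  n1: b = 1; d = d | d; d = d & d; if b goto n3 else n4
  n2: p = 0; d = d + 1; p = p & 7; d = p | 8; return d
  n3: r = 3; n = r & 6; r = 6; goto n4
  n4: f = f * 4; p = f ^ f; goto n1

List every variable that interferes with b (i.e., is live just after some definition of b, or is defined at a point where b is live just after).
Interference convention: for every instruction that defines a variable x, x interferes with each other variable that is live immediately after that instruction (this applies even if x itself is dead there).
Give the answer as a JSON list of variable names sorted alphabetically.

Per-block:
  n0 def {d,f,n} use ∅
  n1 def {b,d} use {d}
  n2 def {d,p} use {d}
  n3 def {n,r} use ∅
  n4 def {f,p} use {f}

Liveness:
  n0: in=∅ out={d,f}
  n1: in={d,f} out={d,f}
  n2: in={d} out=∅
  n3: in={d,f} out={d,f}
  n4: in={d,f} out={d,f}

Conflict graph:
  b↔{d,f}
  d↔{b,f,n,p,r}
  f↔{b,d,n,p,r}
  n↔{d,f}
  p↔{d,f}
  r↔{d,f}

N(b) = ["d", "f"]

Answer: ["d", "f"]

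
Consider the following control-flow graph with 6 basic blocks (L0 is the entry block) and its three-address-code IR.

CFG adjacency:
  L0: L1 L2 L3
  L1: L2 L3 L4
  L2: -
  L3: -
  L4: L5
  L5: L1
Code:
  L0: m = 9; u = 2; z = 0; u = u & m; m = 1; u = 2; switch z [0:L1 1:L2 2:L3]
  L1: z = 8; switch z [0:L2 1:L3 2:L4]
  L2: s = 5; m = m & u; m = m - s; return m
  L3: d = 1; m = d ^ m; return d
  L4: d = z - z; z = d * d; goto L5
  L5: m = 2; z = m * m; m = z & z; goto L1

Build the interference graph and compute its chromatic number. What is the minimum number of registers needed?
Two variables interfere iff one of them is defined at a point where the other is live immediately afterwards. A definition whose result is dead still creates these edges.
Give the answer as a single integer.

def/use:
  L0: {m,u,z} / ∅
  L1: {z} / ∅
  L2: {m,s} / {m,u}
  L3: {d,m} / {m}
  L4: {d,z} / {z}
  L5: {m,z} / ∅

Backward fixpoint:
  L0: in=∅ out={m,u}
  L1: in={m,u} out={m,u,z}
  L2: in={m,u} out=∅
  L3: in={m} out=∅
  L4: in={u,z} out={u}
  L5: in={u} out={m,u}

Interfere edges:
  d: {m,u}
  m: {d,s,u,z}
  s: {m,u}
  u: {d,m,s,z}
  z: {m,u}

Chromatic number:
  {d,m,u} pairwise interfere (3-clique) ⇒ χ ≥ 3
  3-colouring: c0={m}  c1={u}  c2={d,s,z}
  χ = 3

Answer: 3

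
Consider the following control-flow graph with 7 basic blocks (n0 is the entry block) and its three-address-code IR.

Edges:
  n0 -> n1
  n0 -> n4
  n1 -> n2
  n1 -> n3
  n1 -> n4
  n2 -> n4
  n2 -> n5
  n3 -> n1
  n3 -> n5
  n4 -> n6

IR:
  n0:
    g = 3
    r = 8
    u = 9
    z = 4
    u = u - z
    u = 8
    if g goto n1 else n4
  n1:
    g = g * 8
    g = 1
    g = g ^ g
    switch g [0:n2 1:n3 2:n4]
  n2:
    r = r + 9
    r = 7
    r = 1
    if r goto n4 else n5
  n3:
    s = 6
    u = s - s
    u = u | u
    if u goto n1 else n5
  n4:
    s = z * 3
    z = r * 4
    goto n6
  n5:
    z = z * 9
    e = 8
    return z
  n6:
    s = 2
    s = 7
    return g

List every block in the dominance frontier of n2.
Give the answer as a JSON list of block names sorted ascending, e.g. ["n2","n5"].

idom tree: n1←n0 n2←n1 n3←n1 n4←n0 n5←n1 n6←n4
Join-block Dom:
  n1: preds {n0,n3}: {n0} ∩ {n0,n1,n3} = {n0}; idom=n0
  n4: preds {n0,n1,n2}: {n0} ∩ {n0,n1} ∩ {n0,n1,n2} = {n0}; idom=n0
  n5: preds {n2,n3}: {n0,n1,n2} ∩ {n0,n1,n3} = {n0,n1}; idom=n1

DF walk-up:
  join n1 pred n0: · stop@n0
  join n1 pred n3: n3→n1 stop@n0
  join n4 pred n0: · stop@n0
  join n4 pred n1: n1 stop@n0
  join n4 pred n2: n2→n1 stop@n0
  join n5 pred n2: n2 stop@n1
  join n5 pred n3: n3 stop@n1
  n0: DF=∅
  n1: DF={n1,n4}
  n2: DF={n4,n5}
  n3: DF={n1,n5}
  n4: DF=∅
  n5: DF=∅
  n6: DF=∅

DF(n2) = ["n4", "n5"]

Answer: ["n4", "n5"]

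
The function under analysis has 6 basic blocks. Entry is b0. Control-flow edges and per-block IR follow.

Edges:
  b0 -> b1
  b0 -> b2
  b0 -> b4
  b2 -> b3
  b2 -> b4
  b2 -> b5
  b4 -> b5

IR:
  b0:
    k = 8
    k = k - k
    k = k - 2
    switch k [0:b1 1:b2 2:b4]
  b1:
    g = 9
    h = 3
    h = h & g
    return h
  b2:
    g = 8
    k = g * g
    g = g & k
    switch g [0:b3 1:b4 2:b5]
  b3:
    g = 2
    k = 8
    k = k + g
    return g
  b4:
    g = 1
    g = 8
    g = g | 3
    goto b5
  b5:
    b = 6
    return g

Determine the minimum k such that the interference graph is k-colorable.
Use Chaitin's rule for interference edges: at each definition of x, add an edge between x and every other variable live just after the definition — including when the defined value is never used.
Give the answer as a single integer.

def/use:
  b0: {k} / ∅
  b1: {g,h} / ∅
  b2: {g,k} / ∅
  b3: {g,k} / ∅
  b4: {g} / ∅
  b5: {b} / {g}

Liveness:
  b0: in=∅ out=∅
  b1: in=∅ out=∅
  b2: in=∅ out={g}
  b3: in=∅ out=∅
  b4: in=∅ out={g}
  b5: in={g} out=∅

Interference:
  b — {g}
  g — {b,h,k}
  h — {g}
  k — {g}

Registers:
  {b,g} pairwise interfere (2-clique) ⇒ χ ≥ 2
  assign b→R1 g→R0 h→R1 k→R1 — no edge inside a register ⇒ χ ≤ 2
  χ = 2

Answer: 2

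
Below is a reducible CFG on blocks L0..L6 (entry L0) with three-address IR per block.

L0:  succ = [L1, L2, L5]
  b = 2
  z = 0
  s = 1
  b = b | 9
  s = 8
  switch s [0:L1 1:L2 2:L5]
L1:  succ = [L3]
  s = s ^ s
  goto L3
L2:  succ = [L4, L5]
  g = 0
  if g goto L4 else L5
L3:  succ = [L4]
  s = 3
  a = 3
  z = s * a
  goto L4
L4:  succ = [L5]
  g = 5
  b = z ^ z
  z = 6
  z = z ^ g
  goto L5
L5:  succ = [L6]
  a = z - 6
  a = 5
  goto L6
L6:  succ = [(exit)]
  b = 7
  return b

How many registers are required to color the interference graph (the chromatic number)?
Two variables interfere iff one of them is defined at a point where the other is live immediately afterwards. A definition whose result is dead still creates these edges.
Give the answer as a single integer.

Per-block:
  L0 def {b,s,z} use ∅
  L1 def {s} use {s}
  L2 def {g} use ∅
  L3 def {a,s,z} use ∅
  L4 def {b,g,z} use {z}
  L5 def {a} use {z}
  L6 def {b} use ∅

Live sets:
  L0: in=∅ out={s,z}
  L1: in={s} out=∅
  L2: in={z} out={z}
  L3: in=∅ out={z}
  L4: in={z} out={z}
  L5: in={z} out=∅
  L6: in=∅ out=∅

Interfere edges:
  a: {s}
  b: {g,s,z}
  g: {b,z}
  s: {a,b,z}
  z: {b,g,s}

Colouring:
  lower bound: {b,g,z} mutually conflict ⇒ χ ≥ 3
  assign a→R0 b→R0 g→R1 s→R1 z→R2 — no edge inside a register ⇒ χ ≤ 3
  χ = 3

Answer: 3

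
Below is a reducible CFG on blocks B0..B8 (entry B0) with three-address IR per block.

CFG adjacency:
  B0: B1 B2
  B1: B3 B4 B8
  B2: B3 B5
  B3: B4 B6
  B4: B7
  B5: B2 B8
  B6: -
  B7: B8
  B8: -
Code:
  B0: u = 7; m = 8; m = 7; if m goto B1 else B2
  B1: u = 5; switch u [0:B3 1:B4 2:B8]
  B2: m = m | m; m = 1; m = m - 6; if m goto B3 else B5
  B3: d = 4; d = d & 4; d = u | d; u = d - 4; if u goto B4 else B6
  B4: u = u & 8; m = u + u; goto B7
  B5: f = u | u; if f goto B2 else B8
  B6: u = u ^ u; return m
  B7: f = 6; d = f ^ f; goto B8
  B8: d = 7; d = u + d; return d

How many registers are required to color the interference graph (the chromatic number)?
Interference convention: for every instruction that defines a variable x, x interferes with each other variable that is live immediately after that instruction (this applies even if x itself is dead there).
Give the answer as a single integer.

Answer: 3

Derivation:
Per-block:
  B0: def={m,u} ue=∅
  B1: def={u} ue=∅
  B2: def={m} ue={m}
  B3: def={d,u} ue={u}
  B4: def={m,u} ue={u}
  B5: def={f} ue={u}
  B6: def={u} ue={m,u}
  B7: def={d,f} ue=∅
  B8: def={d} ue={u}

Backward fixpoint:
  B0: in=∅ out={m,u}
  B1: in={m} out={m,u}
  B2: in={m,u} out={m,u}
  B3: in={m,u} out={m,u}
  B4: in={u} out={u}
  B5: in={m,u} out={m,u}
  B6: in={m,u} out=∅
  B7: in={u} out={u}
  B8: in={u} out=∅

Interference:
  d↔{m,u}
  f↔{m,u}
  m↔{d,f,u}
  u↔{d,f,m}

Chromatic number:
  clique {d,m,u} ⇒ need ≥ 3
  3-colouring: r0={m}  r1={u}  r2={d,f}
  χ = 3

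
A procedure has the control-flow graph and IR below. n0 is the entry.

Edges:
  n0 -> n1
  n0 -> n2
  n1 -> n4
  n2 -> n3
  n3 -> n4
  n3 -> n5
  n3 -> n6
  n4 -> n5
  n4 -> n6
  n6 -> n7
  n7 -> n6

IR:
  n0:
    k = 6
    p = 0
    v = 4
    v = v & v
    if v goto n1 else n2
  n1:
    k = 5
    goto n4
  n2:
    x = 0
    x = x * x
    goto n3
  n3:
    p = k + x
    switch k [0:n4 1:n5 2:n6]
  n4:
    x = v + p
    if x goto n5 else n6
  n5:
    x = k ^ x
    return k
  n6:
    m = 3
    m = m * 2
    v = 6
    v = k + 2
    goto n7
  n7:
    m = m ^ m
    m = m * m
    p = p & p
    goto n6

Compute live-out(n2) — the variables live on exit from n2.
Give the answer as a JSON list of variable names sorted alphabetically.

def/use:
  n0: def={k,p,v} ue=∅
  n1: def={k} ue=∅
  n2: def={x} ue=∅
  n3: def={p} ue={k,x}
  n4: def={x} ue={p,v}
  n5: def={x} ue={k,x}
  n6: def={m,v} ue={k}
  n7: def={m,p} ue={m,p}

Liveness:
  live n0: ∅→{k,p,v}
  live n1: {p,v}→{k,p,v}
  live n2: {k,v}→{k,v,x}
  live n3: {k,v,x}→{k,p,v,x}
  live n4: {k,p,v}→{k,p,x}
  live n5: {k,x}→∅
  live n6: {k,p}→{k,m,p}
  live n7: {k,m,p}→{k,p}

live-out(n2) = ["k", "v", "x"]

Answer: ["k", "v", "x"]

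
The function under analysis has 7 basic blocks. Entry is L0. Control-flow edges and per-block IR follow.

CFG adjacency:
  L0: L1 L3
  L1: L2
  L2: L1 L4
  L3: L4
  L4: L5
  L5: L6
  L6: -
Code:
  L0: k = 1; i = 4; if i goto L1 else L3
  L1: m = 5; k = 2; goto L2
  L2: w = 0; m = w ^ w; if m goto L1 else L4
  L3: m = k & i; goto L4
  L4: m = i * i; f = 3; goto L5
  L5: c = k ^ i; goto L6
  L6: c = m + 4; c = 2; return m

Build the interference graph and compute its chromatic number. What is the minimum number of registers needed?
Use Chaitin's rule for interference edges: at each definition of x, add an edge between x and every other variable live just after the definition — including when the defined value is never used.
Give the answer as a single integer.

Answer: 4

Derivation:
Per-block:
  L0 def {i,k} use ∅
  L1 def {k,m} use ∅
  L2 def {m,w} use ∅
  L3 def {m} use {i,k}
  L4 def {f,m} use {i}
  L5 def {c} use {i,k}
  L6 def {c} use {m}

Backward fixpoint:
  live L0: ∅→{i,k}
  live L1: {i}→{i,k}
  live L2: {i,k}→{i,k}
  live L3: {i,k}→{i,k}
  live L4: {i,k}→{i,k,m}
  live L5: {i,k,m}→{m}
  live L6: {m}→∅

Interfere edges:
  c↔{m}
  f↔{i,k,m}
  i↔{f,k,m,w}
  k↔{f,i,m,w}
  m↔{c,f,i,k}
  w↔{i,k}

Chromatic number:
  {f,i,k,m} pairwise interfere (4-clique) ⇒ χ ≥ 4
  4-colouring: r0={c,i}  r1={k}  r2={m,w}  r3={f}
  χ = 4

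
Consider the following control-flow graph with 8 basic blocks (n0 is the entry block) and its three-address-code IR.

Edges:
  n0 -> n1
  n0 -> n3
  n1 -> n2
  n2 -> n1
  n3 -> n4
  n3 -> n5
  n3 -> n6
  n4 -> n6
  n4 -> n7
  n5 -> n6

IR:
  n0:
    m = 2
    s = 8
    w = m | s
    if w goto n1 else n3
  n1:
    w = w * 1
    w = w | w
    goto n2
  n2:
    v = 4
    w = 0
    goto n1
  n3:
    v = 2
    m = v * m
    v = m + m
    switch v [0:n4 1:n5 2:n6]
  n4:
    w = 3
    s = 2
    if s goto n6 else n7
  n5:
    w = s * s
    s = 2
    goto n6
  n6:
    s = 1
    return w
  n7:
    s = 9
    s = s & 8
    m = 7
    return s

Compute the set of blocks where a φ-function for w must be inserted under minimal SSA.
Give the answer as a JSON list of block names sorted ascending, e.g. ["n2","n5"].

Answer: ["n1", "n6"]

Analysis:
idom tree: n1←n0 n2←n1 n3←n0 n4←n3 n5←n3 n6←n3 n7←n4
Dom at joins:
  n1: preds {n0,n2}: {n0} ∩ {n0,n1,n2} = {n0}; idom=n0
  n6: preds {n3,n4,n5}: {n0,n3} ∩ {n0,n3,n4} ∩ {n0,n3,n5} = {n0,n3}; idom=n3

Frontier:
  n1←n0: walk · to n0
  n1←n2: walk n2→n1 to n0
  n6←n3: walk · to n3
  n6←n4: walk n4 to n3
  n6←n5: walk n5 to n3
  DF(n0)=∅
  DF(n1)={n1}
  DF(n2)={n1}
  DF(n3)=∅
  DF(n4)={n6}
  DF(n5)={n6}
  DF(n6)=∅
  DF(n7)=∅

φ for w: defs {n0,n1,n2,n4,n5}
  DF⁺ = {n1,n6}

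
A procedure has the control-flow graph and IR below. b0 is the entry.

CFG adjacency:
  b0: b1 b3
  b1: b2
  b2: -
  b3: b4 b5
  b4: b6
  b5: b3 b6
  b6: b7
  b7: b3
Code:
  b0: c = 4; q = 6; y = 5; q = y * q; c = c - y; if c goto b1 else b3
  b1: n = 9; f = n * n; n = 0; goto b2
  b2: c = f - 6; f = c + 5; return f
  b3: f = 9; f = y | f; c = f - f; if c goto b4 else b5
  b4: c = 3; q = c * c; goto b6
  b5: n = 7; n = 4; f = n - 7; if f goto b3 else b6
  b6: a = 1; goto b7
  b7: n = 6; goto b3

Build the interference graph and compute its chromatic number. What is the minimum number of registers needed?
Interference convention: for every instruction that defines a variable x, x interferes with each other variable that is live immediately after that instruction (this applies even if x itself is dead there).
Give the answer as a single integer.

def/use:
  b0 def {c,q,y} use ∅
  b1 def {f,n} use ∅
  b2 def {c,f} use {f}
  b3 def {c,f} use {y}
  b4 def {c,q} use ∅
  b5 def {f,n} use ∅
  b6 def {a} use ∅
  b7 def {n} use ∅

Live sets:
  live b0: ∅→{y}
  live b1: ∅→{f}
  live b2: {f}→∅
  live b3: {y}→{y}
  live b4: {y}→{y}
  live b5: {y}→{y}
  live b6: {y}→{y}
  live b7: {y}→{y}

Interfere edges:
  a↔{y}
  c↔{q,y}
  f↔{n,y}
  n↔{f,y}
  q↔{c,y}
  y↔{a,c,f,n,q}

Colouring:
  {c,q,y} pairwise interfere (3-clique) ⇒ χ ≥ 3
  3-colouring: c0={y}  c1={a,c,f}  c2={n,q}
  χ = 3

Answer: 3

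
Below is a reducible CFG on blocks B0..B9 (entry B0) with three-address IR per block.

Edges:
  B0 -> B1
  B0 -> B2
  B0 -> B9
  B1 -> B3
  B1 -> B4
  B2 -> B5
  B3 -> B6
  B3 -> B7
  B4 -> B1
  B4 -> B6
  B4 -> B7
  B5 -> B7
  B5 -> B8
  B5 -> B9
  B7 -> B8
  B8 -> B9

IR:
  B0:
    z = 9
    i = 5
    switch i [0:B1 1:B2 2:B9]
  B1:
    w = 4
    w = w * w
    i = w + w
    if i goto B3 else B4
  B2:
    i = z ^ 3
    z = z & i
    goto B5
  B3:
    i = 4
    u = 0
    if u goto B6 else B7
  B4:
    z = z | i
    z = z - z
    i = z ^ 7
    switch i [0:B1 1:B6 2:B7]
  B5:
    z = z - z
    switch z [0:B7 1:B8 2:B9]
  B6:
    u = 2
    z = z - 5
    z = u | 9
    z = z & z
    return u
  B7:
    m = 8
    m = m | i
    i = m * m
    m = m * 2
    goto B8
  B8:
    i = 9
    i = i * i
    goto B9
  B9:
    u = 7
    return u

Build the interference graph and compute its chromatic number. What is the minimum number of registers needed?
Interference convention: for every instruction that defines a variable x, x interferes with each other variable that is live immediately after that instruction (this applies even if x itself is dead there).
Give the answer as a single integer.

def/use:
  B0 def {i,z} use ∅
  B1 def {i,w} use ∅
  B2 def {i,z} use {z}
  B3 def {i,u} use ∅
  B4 def {i,z} use {i,z}
  B5 def {z} use {z}
  B6 def {u,z} use {z}
  B7 def {i,m} use {i}
  B8 def {i} use ∅
  B9 def {u} use ∅

Live sets:
  live B0: ∅→{z}
  live B1: {z}→{i,z}
  live B2: {z}→{i,z}
  live B3: {z}→{i,z}
  live B4: {i,z}→{i,z}
  live B5: {i,z}→{i}
  live B6: {z}→∅
  live B7: {i}→∅
  live B8: ∅→∅
  live B9: ∅→∅

Interference:
  i↔{m,u,z}
  m↔{i}
  u↔{i,z}
  w↔{z}
  z↔{i,u,w}

Chromatic number:
  clique {i,u,z} ⇒ need ≥ 3
  3-colouring: R0={i,w}  R1={m,z}  R2={u}
  χ = 3

Answer: 3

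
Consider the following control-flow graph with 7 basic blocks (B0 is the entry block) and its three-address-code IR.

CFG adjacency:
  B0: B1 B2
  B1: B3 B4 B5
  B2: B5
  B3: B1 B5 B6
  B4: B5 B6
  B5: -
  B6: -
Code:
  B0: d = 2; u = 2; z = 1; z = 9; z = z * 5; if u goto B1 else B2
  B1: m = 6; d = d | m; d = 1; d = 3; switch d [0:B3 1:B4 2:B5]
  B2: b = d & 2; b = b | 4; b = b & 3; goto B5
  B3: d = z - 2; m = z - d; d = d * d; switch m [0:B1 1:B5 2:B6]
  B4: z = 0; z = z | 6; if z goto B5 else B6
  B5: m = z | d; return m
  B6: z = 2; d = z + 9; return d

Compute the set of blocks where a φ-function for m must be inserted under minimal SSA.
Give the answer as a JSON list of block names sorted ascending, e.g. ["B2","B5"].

idom tree: B1←B0 B2←B0 B3←B1 B4←B1 B5←B0 B6←B1
Join-block Dom:
  B1: preds {B0,B3}: {B0} ∩ {B0,B1,B3} = {B0}; idom=B0
  B5: preds {B1,B2,B3,B4}: {B0,B1} ∩ {B0,B2} ∩ {B0,B1,B3} ∩ {B0,B1,B4} = {B0}; idom=B0
  B6: preds {B3,B4}: {B0,B1,B3} ∩ {B0,B1,B4} = {B0,B1}; idom=B1

DF walk-up:
  join B1 pred B0: · stop@B0
  join B1 pred B3: B3→B1 stop@B0
  join B5 pred B1: B1 stop@B0
  join B5 pred B2: B2 stop@B0
  join B5 pred B3: B3→B1 stop@B0
  join B5 pred B4: B4→B1 stop@B0
  join B6 pred B3: B3 stop@B1
  join B6 pred B4: B4 stop@B1
  B0: DF=∅
  B1: DF={B1,B5}
  B2: DF={B5}
  B3: DF={B1,B5,B6}
  B4: DF={B5,B6}
  B5: DF=∅
  B6: DF=∅

φ for m: defs {B1,B3,B5}
  DF⁺ = {B1,B5,B6}

Answer: ["B1", "B5", "B6"]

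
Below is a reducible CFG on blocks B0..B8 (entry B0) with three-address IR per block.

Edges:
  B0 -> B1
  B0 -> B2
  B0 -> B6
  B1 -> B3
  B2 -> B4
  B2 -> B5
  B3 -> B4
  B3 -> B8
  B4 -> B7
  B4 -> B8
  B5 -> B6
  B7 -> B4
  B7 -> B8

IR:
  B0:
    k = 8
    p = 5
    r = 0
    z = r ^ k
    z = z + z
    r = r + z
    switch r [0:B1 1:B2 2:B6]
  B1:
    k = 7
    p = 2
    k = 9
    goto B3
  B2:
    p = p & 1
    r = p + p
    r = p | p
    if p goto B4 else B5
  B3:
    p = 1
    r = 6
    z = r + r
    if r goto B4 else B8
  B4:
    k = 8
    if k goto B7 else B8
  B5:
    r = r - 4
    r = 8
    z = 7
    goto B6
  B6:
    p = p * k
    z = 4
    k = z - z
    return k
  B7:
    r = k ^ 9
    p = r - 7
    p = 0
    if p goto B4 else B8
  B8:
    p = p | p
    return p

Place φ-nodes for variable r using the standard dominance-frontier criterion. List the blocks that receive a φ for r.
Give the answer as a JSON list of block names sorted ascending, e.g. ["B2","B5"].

idom tree: B1←B0 B2←B0 B3←B1 B4←B0 B5←B2 B6←B0 B7←B4 B8←B0
Join-block Dom:
  B4: preds {B2,B3,B7}: {B0,B2} ∩ {B0,B1,B3} ∩ {B0,B4,B7} = {B0}; idom=B0
  B6: preds {B0,B5}: {B0} ∩ {B0,B2,B5} = {B0}; idom=B0
  B8: preds {B3,B4,B7}: {B0,B1,B3} ∩ {B0,B4} ∩ {B0,B4,B7} = {B0}; idom=B0

DF derivation:
  B4←B2: walk B2 to B0
  B4←B3: walk B3→B1 to B0
  B4←B7: walk B7→B4 to B0
  B6←B0: walk · to B0
  B6←B5: walk B5→B2 to B0
  B8←B3: walk B3→B1 to B0
  B8←B4: walk B4 to B0
  B8←B7: walk B7→B4 to B0
  DF(B0)=∅
  DF(B1)={B4,B8}
  DF(B2)={B4,B6}
  DF(B3)={B4,B8}
  DF(B4)={B4,B8}
  DF(B5)={B6}
  DF(B6)=∅
  DF(B7)={B4,B8}
  DF(B8)=∅

φ for r: defs {B0,B2,B3,B5,B7}
  DF⁺ = {B4,B6,B8}

Answer: ["B4", "B6", "B8"]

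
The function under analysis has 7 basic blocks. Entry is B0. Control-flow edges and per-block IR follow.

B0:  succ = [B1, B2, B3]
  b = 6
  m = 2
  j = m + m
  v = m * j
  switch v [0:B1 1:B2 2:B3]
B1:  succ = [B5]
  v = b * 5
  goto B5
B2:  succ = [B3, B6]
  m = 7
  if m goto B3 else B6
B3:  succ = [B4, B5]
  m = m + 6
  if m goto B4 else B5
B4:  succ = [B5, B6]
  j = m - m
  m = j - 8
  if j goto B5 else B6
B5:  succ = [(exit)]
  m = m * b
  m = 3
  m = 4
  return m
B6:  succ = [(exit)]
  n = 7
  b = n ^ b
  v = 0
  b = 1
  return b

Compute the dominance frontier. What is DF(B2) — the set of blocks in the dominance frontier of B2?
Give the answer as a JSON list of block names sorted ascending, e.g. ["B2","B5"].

Answer: ["B3", "B6"]

Working:
idom tree: B1←B0 B2←B0 B3←B0 B4←B3 B5←B0 B6←B0
Join-block Dom:
  B3: preds {B0,B2}: {B0} ∩ {B0,B2} = {B0}; idom=B0
  B5: preds {B1,B3,B4}: {B0,B1} ∩ {B0,B3} ∩ {B0,B3,B4} = {B0}; idom=B0
  B6: preds {B2,B4}: {B0,B2} ∩ {B0,B3,B4} = {B0}; idom=B0

DF walk-up:
  B3←B0: walk · to B0
  B3←B2: walk B2 to B0
  B5←B1: walk B1 to B0
  B5←B3: walk B3 to B0
  B5←B4: walk B4→B3 to B0
  B6←B2: walk B2 to B0
  B6←B4: walk B4→B3 to B0
  B0 → ∅
  B1 → {B5}
  B2 → {B3,B6}
  B3 → {B5,B6}
  B4 → {B5,B6}
  B5 → ∅
  B6 → ∅

DF(B2) = ["B3", "B6"]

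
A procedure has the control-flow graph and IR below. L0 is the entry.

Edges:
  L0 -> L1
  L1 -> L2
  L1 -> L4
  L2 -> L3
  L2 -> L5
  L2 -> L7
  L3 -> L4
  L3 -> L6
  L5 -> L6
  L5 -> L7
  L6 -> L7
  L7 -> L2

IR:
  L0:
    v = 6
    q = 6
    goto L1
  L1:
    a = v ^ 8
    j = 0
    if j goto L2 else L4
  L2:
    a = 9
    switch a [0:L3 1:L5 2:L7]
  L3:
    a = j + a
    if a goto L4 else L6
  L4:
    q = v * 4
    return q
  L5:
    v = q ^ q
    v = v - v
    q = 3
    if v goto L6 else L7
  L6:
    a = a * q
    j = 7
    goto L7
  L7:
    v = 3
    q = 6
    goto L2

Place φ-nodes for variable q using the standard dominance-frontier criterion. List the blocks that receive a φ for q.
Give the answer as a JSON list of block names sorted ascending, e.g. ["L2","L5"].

idom tree: L1←L0 L2←L1 L3←L2 L4←L1 L5←L2 L6←L2 L7←L2
Dom at joins:
  L2: preds {L1,L7}: {L0,L1} ∩ {L0,L1,L2,L7} = {L0,L1}; idom=L1
  L4: preds {L1,L3}: {L0,L1} ∩ {L0,L1,L2,L3} = {L0,L1}; idom=L1
  L6: preds {L3,L5}: {L0,L1,L2,L3} ∩ {L0,L1,L2,L5} = {L0,L1,L2}; idom=L2
  L7: preds {L2,L5,L6}: {L0,L1,L2} ∩ {L0,L1,L2,L5} ∩ {L0,L1,L2,L6} = {L0,L1,L2}; idom=L2

DF derivation:
  join L2 pred L1: · stop@L1
  join L2 pred L7: L7→L2 stop@L1
  join L4 pred L1: · stop@L1
  join L4 pred L3: L3→L2 stop@L1
  join L6 pred L3: L3 stop@L2
  join L6 pred L5: L5 stop@L2
  join L7 pred L2: · stop@L2
  join L7 pred L5: L5 stop@L2
  join L7 pred L6: L6 stop@L2
  L0: DF=∅
  L1: DF=∅
  L2: DF={L2,L4}
  L3: DF={L4,L6}
  L4: DF=∅
  L5: DF={L6,L7}
  L6: DF={L7}
  L7: DF={L2}

φ for q: defs {L0,L4,L5,L7}
  DF⁺ = {L2,L4,L6,L7}

Answer: ["L2", "L4", "L6", "L7"]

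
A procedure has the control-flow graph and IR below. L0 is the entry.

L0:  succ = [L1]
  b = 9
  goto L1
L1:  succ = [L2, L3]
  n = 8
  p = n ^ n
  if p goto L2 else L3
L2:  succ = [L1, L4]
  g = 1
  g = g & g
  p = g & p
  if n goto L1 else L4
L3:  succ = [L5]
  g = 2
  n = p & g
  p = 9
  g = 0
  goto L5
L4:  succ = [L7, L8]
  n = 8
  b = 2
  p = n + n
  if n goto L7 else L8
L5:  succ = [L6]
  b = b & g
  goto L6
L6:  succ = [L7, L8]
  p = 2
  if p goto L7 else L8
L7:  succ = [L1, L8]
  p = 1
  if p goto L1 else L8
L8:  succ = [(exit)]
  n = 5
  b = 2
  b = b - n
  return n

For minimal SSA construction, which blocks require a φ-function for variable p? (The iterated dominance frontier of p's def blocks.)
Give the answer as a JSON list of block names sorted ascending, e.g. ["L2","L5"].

Answer: ["L1", "L7", "L8"]

Working:
idom tree: L1←L0 L2←L1 L3←L1 L4←L2 L5←L3 L6←L5 L7←L1 L8←L1
Dom∩ at merges:
  L1: preds {L0,L2,L7}: {L0} ∩ {L0,L1,L2} ∩ {L0,L1,L7} = {L0}; idom=L0
  L7: preds {L4,L6}: {L0,L1,L2,L4} ∩ {L0,L1,L3,L5,L6} = {L0,L1}; idom=L1
  L8: preds {L4,L6,L7}: {L0,L1,L2,L4} ∩ {L0,L1,L3,L5,L6} ∩ {L0,L1,L7} = {L0,L1}; idom=L1

DF walk-up:
  join L1 pred L0: · stop@L0
  join L1 pred L2: L2→L1 stop@L0
  join L1 pred L7: L7→L1 stop@L0
  join L7 pred L4: L4→L2 stop@L1
  join L7 pred L6: L6→L5→L3 stop@L1
  join L8 pred L4: L4→L2 stop@L1
  join L8 pred L6: L6→L5→L3 stop@L1
  join L8 pred L7: L7 stop@L1
  L0: DF=∅
  L1: DF={L1}
  L2: DF={L1,L7,L8}
  L3: DF={L7,L8}
  L4: DF={L7,L8}
  L5: DF={L7,L8}
  L6: DF={L7,L8}
  L7: DF={L1,L8}
  L8: DF=∅

φ for p: defs {L1,L2,L3,L4,L6,L7}
  DF⁺ = {L1,L7,L8}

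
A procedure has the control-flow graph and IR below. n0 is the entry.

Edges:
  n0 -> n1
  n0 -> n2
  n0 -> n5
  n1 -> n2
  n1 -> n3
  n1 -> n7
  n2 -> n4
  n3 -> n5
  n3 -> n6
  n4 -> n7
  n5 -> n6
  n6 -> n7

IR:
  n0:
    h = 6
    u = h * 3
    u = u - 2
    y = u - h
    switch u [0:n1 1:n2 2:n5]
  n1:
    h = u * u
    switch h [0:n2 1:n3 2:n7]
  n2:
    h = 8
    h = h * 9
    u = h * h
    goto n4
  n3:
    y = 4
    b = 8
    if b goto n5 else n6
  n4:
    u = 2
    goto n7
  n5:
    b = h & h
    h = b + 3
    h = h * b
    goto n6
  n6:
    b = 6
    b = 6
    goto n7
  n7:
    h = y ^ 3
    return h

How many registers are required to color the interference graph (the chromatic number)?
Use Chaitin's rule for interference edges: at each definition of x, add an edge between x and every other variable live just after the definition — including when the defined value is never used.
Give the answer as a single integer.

Block summaries:
  n0: {h,u,y} / ∅
  n1: {h} / {u}
  n2: {h,u} / ∅
  n3: {b,y} / ∅
  n4: {u} / ∅
  n5: {b,h} / {h}
  n6: {b} / ∅
  n7: {h} / {y}

Liveness:
  live n0: ∅→{h,u,y}
  live n1: {u,y}→{h,y}
  live n2: {y}→{y}
  live n3: {h}→{h,y}
  live n4: {y}→{y}
  live n5: {h,y}→{y}
  live n6: {y}→{y}
  live n7: {y}→∅

Conflict graph:
  b: {h,y}
  h: {b,u,y}
  u: {h,y}
  y: {b,h,u}

Colouring:
  clique {b,h,y} ⇒ need ≥ 3
  assign b→r2 h→r0 u→r2 y→r1 — no edge inside a register ⇒ χ ≤ 3
  χ = 3

Answer: 3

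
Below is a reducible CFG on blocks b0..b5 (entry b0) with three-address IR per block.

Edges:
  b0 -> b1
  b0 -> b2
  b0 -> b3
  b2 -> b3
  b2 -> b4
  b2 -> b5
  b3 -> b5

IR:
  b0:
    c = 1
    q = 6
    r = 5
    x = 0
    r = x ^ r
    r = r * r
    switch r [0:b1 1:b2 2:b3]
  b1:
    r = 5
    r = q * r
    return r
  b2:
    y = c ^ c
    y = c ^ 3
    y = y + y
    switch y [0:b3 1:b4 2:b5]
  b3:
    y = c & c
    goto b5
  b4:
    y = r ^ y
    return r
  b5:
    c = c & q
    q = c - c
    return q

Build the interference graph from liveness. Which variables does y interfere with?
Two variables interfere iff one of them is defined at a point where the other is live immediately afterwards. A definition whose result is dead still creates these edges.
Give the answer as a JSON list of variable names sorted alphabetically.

Answer: ["c", "q", "r"]

Analysis:
def/use:
  b0: {c,q,r,x} / ∅
  b1: {r} / {q}
  b2: {y} / {c}
  b3: {y} / {c}
  b4: {y} / {r,y}
  b5: {c,q} / {c,q}

Backward fixpoint:
  b0: in=∅ out={c,q,r}
  b1: in={q} out=∅
  b2: in={c,q,r} out={c,q,r,y}
  b3: in={c,q} out={c,q}
  b4: in={r,y} out=∅
  b5: in={c,q} out=∅

Interfere edges:
  c — {q,r,x,y}
  q — {c,r,x,y}
  r — {c,q,x,y}
  x — {c,q,r}
  y — {c,q,r}

N(y) = ["c", "q", "r"]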